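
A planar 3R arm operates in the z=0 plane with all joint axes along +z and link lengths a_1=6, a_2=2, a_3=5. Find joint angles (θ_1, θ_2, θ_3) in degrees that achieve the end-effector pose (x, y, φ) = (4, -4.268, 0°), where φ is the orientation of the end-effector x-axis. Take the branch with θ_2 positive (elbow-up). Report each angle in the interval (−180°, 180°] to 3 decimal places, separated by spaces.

-116.374 149.998 -33.624

wrist centre = target − a_3·(cos φ, sin φ) = (-1.0000, -4.2680)
cos θ_2 = (19.2158−6²−2²)/(2·6·2) = -0.8660; θ_2 = 149.9979° (elbow-up)
β = atan2(-4.2680,-1.0000) = -103.1866°; ψ = atan2(1.0001,4.2680) = 13.1875°
θ_1 = β − ψ = -116.3741°
θ_3 = φ − θ_1 − θ_2 = -33.6238° (wrapped to (-180°,180°])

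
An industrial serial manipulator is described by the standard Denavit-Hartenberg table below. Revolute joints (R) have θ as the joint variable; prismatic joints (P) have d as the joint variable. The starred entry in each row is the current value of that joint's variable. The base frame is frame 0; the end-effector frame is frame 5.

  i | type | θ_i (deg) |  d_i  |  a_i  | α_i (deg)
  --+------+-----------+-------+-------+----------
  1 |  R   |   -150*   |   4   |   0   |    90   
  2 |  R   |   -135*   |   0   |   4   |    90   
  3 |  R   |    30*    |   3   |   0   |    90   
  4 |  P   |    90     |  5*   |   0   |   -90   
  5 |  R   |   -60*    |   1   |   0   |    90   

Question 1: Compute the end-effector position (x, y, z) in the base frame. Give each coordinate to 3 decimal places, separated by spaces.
after link 1: o_1 = (0.0000, 0.0000, 4.0000)
after link 2: o_2 = (2.4495, 1.4142, 1.1716)
after link 3: o_3 = (4.2866, 2.4749, 3.2929)
after link 4: o_4 = (7.9826, -0.3912, 1.5251)
after link 5: o_5 = (7.7023, -1.1304, 2.1375)

7.702 -1.130 2.137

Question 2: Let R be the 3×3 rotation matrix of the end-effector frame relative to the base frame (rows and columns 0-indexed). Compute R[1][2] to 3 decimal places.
-0.593

End-effector z-axis (col 2 of R) = (-0.1607,-0.5928,-0.7891)
R[1][2] = -0.5928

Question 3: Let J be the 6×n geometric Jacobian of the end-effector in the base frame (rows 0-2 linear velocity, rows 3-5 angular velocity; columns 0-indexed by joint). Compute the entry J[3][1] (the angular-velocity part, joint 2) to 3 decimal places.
-0.500

axis z_1 = (-0.5000,0.8660,0.0000); lever o_n−o_1 = (7.7023,-1.1304,-1.8625)
cross product → J_v[:, 1] = (-1.6130,-0.9313,-6.1051)
J_ω[:, 1] = z_1
entry J[3][1] = -0.5000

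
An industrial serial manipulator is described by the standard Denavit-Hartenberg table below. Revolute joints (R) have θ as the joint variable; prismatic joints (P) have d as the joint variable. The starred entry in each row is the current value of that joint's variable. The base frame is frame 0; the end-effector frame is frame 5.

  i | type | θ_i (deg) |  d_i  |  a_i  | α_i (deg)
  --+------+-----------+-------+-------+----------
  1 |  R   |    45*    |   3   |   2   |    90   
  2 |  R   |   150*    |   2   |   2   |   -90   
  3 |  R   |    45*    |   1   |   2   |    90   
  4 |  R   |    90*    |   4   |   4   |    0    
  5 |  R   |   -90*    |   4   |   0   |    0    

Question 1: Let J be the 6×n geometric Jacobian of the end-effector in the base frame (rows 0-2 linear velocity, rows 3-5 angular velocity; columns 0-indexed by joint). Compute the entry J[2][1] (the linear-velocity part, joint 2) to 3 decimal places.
-10.356

axis z_1 = (0.7071,-0.7071,0.0000); lever o_n−o_1 = (-2.9084,-11.7369,0.2054)
cross product → J_v[:, 1] = (-0.1452,-0.1452,-10.3558)
J_ω[:, 1] = z_1
entry J[2][1] = -10.3558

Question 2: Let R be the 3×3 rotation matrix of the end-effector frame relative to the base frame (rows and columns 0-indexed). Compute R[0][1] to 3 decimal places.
End-effector y-axis (col 1 of R) = (-0.3536,-0.3536,-0.8660)
R[0][1] = -0.3536

-0.354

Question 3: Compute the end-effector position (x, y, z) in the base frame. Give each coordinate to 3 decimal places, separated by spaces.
-1.494 -10.323 3.205

after link 1: o_1 = (1.4142, 1.4142, 3.0000)
after link 2: o_2 = (1.6037, -1.2247, 4.0000)
after link 3: o_3 = (-0.6159, -1.4443, 3.8411)
after link 4: o_4 = (-1.7622, -6.5906, 1.7912)
after link 5: o_5 = (-1.4942, -10.3226, 3.2054)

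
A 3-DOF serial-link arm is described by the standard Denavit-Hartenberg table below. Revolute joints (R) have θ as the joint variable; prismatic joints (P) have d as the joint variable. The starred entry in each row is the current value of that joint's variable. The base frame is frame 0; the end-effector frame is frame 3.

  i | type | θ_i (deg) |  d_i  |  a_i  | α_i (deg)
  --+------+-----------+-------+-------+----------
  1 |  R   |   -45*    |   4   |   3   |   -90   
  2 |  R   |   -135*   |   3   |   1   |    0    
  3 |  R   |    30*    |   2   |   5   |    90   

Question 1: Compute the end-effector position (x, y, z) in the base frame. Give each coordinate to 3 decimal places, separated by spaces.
4.242 2.829 9.537

after link 1: o_1 = (2.1213, -2.1213, 4.0000)
after link 2: o_2 = (3.7426, 0.5000, 4.7071)
after link 3: o_3 = (4.2418, 2.8293, 9.5367)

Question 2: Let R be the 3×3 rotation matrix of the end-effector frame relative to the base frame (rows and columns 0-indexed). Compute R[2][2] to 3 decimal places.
End-effector z-axis (col 2 of R) = (-0.6830,0.6830,-0.2588)
R[2][2] = -0.2588

-0.259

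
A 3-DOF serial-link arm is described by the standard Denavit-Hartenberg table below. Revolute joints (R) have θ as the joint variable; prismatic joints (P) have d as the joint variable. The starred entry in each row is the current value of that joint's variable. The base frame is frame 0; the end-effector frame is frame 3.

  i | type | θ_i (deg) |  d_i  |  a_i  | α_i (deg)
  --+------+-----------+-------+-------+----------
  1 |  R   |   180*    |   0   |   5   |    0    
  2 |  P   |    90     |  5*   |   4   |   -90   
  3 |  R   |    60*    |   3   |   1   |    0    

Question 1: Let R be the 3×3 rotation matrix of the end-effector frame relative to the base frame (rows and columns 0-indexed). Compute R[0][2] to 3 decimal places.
1.000

End-effector z-axis (col 2 of R) = (1.0000,-0.0000,0.0000)
R[0][2] = 1.0000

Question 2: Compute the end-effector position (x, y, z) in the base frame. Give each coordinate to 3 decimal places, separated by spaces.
-2.000 -4.500 4.134

after link 1: o_1 = (-5.0000, 0.0000, 0.0000)
after link 2: o_2 = (-5.0000, -4.0000, 5.0000)
after link 3: o_3 = (-2.0000, -4.5000, 4.1340)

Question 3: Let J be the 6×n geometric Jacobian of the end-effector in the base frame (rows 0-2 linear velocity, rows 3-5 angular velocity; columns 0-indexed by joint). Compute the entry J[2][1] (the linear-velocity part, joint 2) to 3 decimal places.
prismatic axis z_1 = (0.0000,0.0000,1.0000)
J_v[:, 1] = z_1; J_ω[:, 1] = (0,0,0)
entry J[2][1] = 1.0000

1.000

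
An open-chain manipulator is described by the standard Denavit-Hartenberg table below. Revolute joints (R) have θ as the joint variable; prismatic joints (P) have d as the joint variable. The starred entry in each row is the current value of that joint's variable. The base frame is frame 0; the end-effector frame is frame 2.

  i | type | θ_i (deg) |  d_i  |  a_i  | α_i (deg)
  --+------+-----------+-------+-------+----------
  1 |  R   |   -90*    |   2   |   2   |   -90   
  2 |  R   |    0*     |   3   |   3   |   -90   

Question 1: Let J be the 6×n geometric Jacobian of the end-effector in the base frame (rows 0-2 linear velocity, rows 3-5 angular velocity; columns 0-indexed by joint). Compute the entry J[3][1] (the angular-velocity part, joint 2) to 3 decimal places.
axis z_1 = (1.0000,0.0000,0.0000); lever o_n−o_1 = (3.0000,-3.0000,0.0000)
cross product → J_v[:, 1] = (0.0000,0.0000,-3.0000)
J_ω[:, 1] = z_1
entry J[3][1] = 1.0000

1.000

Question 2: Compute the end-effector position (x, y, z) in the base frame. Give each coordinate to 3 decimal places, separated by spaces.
after link 1: o_1 = (0.0000, -2.0000, 2.0000)
after link 2: o_2 = (3.0000, -5.0000, 2.0000)

3.000 -5.000 2.000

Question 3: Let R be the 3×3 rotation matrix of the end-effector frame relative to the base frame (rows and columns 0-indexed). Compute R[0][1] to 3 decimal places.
End-effector y-axis (col 1 of R) = (-1.0000,-0.0000,-0.0000)
R[0][1] = -1.0000

-1.000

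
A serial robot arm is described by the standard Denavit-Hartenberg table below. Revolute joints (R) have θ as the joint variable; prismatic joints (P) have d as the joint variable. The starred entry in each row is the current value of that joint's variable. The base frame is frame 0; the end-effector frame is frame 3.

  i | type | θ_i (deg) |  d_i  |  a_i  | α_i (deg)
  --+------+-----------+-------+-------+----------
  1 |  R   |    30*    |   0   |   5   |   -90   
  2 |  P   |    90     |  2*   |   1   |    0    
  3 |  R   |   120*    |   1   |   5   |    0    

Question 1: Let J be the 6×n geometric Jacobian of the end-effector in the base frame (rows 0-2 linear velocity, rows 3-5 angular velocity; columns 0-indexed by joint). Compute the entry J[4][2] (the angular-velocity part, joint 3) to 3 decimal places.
axis z_2 = (-0.5000,0.8660,0.0000); lever o_n−o_2 = (-4.2500,-1.2990,2.5000)
cross product → J_v[:, 2] = (2.1651,1.2500,4.3301)
J_ω[:, 2] = z_2
entry J[4][2] = 0.8660

0.866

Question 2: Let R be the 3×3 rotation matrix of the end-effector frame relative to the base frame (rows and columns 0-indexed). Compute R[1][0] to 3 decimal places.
End-effector x-axis (col 0 of R) = (-0.7500,-0.4330,0.5000)
R[1][0] = -0.4330

-0.433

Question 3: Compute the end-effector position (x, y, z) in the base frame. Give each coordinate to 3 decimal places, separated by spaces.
after link 1: o_1 = (4.3301, 2.5000, 0.0000)
after link 2: o_2 = (3.3301, 4.2321, -1.0000)
after link 3: o_3 = (-0.9199, 2.9330, 1.5000)

-0.920 2.933 1.500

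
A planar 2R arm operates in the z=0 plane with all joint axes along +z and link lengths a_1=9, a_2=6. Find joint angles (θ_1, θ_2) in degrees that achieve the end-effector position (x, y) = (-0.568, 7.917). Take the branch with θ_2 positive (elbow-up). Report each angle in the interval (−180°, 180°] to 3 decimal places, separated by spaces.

cos θ_2 = (63.0015−9²−6²)/(2·9·6) = -0.5000; θ_2 = 119.9991° (elbow-up)
β = atan2(7.9170,-0.5680) = 94.1036°; ψ = atan2(5.1962,6.0001) = 40.8933°
θ_1 = β − ψ = 53.2104°

53.210 119.999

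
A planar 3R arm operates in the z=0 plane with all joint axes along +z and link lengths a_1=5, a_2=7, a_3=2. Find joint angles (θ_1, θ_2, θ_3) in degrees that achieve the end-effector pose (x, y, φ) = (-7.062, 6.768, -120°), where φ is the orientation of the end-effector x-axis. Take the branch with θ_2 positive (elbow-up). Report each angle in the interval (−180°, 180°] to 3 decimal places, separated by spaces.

89.998 60.001 90.000

wrist centre = target − a_3·(cos φ, sin φ) = (-6.0620, 8.5001)
cos θ_2 = (108.9987−5²−7²)/(2·5·7) = 0.5000; θ_2 = 60.0012° (elbow-up)
β = atan2(8.5001,-6.0620) = 125.4954°; ψ = atan2(6.0623,8.4999) = 35.4971°
θ_1 = β − ψ = 89.9983°
θ_3 = φ − θ_1 − θ_2 = 90.0005° (wrapped to (-180°,180°])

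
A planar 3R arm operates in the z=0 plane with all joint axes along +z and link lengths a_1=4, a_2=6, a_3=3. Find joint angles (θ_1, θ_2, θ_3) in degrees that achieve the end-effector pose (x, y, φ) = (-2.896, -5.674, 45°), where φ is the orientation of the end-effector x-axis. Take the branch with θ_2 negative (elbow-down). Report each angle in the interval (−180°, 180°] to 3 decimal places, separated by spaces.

wrist centre = target − a_3·(cos φ, sin φ) = (-5.0173, -7.7953)
cos θ_2 = (85.9405−4²−6²)/(2·4·6) = 0.7071; θ_2 = -45.0010° (elbow-down)
β = atan2(-7.7953,-5.0173) = -122.7666°; ψ = atan2(-4.2427,8.2426) = -27.2364°
θ_1 = β − ψ = -95.5303°
θ_3 = φ − θ_1 − θ_2 = -174.4687° (wrapped to (-180°,180°])

-95.530 -45.001 -174.469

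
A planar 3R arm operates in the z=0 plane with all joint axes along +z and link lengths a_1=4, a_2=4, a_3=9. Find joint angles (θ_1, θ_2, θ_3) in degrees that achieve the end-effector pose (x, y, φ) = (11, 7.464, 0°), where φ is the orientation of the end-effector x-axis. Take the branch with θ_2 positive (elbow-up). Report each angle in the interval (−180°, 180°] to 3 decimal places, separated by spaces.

59.997 30.005 -90.003

wrist centre = target − a_3·(cos φ, sin φ) = (2.0000, 7.4640)
cos θ_2 = (59.7113−4²−4²)/(2·4·4) = 0.8660; θ_2 = 30.0054° (elbow-up)
β = atan2(7.4640,2.0000) = 74.9998°; ψ = atan2(2.0003,7.4639) = 15.0027°
θ_1 = β − ψ = 59.9971°
θ_3 = φ − θ_1 − θ_2 = -90.0025° (wrapped to (-180°,180°])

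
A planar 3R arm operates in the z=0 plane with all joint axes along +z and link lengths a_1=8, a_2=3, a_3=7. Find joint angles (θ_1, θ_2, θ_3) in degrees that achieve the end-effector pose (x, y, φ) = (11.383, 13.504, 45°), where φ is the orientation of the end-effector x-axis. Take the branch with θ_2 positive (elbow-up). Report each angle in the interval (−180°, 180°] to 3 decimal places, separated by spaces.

wrist centre = target − a_3·(cos φ, sin φ) = (6.4333, 8.5543)
cos θ_2 = (114.5620−8²−3²)/(2·8·3) = 0.8659; θ_2 = 30.0173° (elbow-up)
β = atan2(8.5543,6.4333) = 53.0549°; ψ = atan2(1.5008,10.5976) = 8.0604°
θ_1 = β − ψ = 44.9945°
θ_3 = φ − θ_1 − θ_2 = -30.0118° (wrapped to (-180°,180°])

44.995 30.017 -30.012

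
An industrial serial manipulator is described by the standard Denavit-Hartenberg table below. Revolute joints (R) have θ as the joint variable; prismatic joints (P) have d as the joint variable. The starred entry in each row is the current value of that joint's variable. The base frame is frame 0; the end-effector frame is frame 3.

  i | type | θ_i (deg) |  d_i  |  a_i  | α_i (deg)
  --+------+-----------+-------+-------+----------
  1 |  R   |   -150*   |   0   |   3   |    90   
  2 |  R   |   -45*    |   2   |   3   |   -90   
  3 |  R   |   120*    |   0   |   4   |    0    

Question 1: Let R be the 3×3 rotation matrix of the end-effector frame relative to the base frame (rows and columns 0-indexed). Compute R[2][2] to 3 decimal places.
0.707

End-effector z-axis (col 2 of R) = (-0.6124,-0.3536,0.7071)
R[2][2] = 0.7071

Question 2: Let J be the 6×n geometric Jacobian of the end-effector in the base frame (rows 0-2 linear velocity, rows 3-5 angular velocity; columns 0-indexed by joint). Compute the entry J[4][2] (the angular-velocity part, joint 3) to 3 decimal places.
axis z_2 = (-0.6124,-0.3536,0.7071); lever o_n−o_2 = (2.9568,-2.2929,1.4142)
cross product → J_v[:, 2] = (1.1213,2.9568,2.4495)
J_ω[:, 2] = z_2
entry J[4][2] = -0.3536

-0.354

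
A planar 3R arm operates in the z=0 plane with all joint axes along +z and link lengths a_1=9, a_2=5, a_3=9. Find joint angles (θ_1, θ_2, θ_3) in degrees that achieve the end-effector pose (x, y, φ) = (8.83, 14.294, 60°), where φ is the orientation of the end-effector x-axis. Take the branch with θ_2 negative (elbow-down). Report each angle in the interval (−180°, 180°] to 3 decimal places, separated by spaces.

wrist centre = target − a_3·(cos φ, sin φ) = (4.3300, 6.4998)
cos θ_2 = (60.9959−9²−5²)/(2·9·5) = -0.5000; θ_2 = -120.0030° (elbow-down)
β = atan2(6.4998,4.3300) = 56.3293°; ψ = atan2(-4.3300,6.4998) = -33.6706°
θ_1 = β − ψ = 90.0000°
θ_3 = φ − θ_1 − θ_2 = 90.0030° (wrapped to (-180°,180°])

90.000 -120.003 90.003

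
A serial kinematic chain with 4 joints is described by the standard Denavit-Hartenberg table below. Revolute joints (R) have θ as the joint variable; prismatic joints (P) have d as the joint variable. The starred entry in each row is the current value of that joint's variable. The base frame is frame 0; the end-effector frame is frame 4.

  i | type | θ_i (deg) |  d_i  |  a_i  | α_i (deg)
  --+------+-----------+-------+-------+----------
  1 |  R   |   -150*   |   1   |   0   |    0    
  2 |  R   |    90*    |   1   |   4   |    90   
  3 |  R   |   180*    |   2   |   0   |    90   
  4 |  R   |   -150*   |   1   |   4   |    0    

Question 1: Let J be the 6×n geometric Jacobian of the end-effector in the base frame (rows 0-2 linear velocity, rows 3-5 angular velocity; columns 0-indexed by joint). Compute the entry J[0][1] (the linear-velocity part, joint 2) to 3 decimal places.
6.464

axis z_1 = (0.0000,0.0000,1.0000); lever o_n−o_1 = (3.7321,-6.4641,2.0000)
cross product → J_v[:, 1] = (6.4641,3.7321,-0.0000)
J_ω[:, 1] = z_1
entry J[0][1] = 6.4641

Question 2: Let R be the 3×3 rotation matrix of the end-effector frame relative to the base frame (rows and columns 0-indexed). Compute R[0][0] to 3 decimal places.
End-effector x-axis (col 0 of R) = (0.8660,-0.5000,-0.0000)
R[0][0] = 0.8660

0.866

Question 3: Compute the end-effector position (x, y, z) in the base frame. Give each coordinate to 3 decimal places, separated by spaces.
3.732 -6.464 3.000

after link 1: o_1 = (0.0000, 0.0000, 1.0000)
after link 2: o_2 = (2.0000, -3.4641, 2.0000)
after link 3: o_3 = (0.2679, -4.4641, 2.0000)
after link 4: o_4 = (3.7321, -6.4641, 3.0000)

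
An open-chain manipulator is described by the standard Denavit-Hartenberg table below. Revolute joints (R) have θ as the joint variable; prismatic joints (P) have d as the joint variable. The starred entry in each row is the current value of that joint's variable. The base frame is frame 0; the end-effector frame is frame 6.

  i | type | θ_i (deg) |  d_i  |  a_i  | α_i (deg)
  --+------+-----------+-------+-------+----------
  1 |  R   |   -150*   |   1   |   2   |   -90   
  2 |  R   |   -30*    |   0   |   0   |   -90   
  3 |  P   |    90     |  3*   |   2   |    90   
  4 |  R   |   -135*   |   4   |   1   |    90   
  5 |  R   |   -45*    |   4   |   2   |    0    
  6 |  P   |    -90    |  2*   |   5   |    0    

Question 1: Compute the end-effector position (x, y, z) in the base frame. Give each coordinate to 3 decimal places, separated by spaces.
after link 1: o_1 = (-1.7321, -1.0000, 1.0000)
after link 2: o_2 = (-1.7321, -1.0000, 1.0000)
after link 3: o_3 = (-4.0311, -0.0179, -1.5981)
after link 4: o_4 = (-6.3713, -2.1856, 1.0143)
after link 5: o_5 = (-4.1882, -5.3458, -1.2763)
after link 6: o_6 = (-3.7744, -3.8531, -6.4339)

-3.774 -3.853 -6.434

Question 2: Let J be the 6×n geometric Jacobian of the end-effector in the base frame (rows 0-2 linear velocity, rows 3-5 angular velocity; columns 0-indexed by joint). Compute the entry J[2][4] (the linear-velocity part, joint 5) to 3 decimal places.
axis z_4 = (0.0474,-0.7891,-0.6124); lever o_n−o_4 = (2.5970,-1.6676,-7.4481)
cross product → J_v[:, 4] = (4.8565,-1.2375,1.9704)
J_ω[:, 4] = z_4
entry J[2][4] = 1.9704

1.970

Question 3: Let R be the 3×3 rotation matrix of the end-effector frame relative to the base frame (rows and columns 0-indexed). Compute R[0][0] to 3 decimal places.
0.064

End-effector x-axis (col 0 of R) = (0.0638,0.6142,-0.7866)
R[0][0] = 0.0638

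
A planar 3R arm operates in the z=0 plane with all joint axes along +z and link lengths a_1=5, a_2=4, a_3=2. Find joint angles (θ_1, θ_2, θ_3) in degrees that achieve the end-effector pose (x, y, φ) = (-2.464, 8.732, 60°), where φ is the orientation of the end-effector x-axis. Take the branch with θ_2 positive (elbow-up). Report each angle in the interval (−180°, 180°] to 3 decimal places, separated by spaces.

wrist centre = target − a_3·(cos φ, sin φ) = (-3.4640, 6.9999)
cos θ_2 = (60.9986−5²−4²)/(2·5·4) = 0.5000; θ_2 = 60.0023° (elbow-up)
β = atan2(6.9999,-3.4640) = 116.3290°; ψ = atan2(3.4642,6.9999) = 26.3305°
θ_1 = β − ψ = 89.9985°
θ_3 = φ − θ_1 − θ_2 = -90.0008° (wrapped to (-180°,180°])

89.998 60.002 -90.001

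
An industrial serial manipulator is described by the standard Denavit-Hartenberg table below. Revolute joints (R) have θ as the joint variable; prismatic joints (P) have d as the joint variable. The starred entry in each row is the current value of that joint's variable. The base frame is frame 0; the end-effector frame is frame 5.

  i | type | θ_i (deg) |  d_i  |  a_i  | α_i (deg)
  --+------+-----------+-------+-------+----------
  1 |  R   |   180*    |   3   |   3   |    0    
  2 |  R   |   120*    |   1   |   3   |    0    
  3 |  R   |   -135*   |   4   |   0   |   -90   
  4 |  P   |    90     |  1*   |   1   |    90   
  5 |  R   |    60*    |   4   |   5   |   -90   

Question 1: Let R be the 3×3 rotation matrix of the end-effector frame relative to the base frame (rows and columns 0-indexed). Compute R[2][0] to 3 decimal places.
End-effector x-axis (col 0 of R) = (-0.2241,-0.8365,-0.5000)
R[2][0] = -0.5000

-0.500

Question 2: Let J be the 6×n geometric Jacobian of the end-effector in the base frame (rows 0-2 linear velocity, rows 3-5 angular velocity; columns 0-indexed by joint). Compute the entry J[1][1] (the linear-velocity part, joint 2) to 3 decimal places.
axis z_1 = (0.0000,0.0000,1.0000); lever o_n−o_1 = (-3.7432,-6.7113,1.5000)
cross product → J_v[:, 1] = (6.7113,-3.7432,0.0000)
J_ω[:, 1] = z_1
entry J[1][1] = -3.7432

-3.743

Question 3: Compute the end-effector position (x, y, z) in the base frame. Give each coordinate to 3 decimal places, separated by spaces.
-6.743 -6.711 4.500

after link 1: o_1 = (-3.0000, 0.0000, 3.0000)
after link 2: o_2 = (-1.5000, -2.5981, 4.0000)
after link 3: o_3 = (-1.5000, -2.5981, 8.0000)
after link 4: o_4 = (-1.7588, -3.5640, 7.0000)
after link 5: o_5 = (-6.7432, -6.7113, 4.5000)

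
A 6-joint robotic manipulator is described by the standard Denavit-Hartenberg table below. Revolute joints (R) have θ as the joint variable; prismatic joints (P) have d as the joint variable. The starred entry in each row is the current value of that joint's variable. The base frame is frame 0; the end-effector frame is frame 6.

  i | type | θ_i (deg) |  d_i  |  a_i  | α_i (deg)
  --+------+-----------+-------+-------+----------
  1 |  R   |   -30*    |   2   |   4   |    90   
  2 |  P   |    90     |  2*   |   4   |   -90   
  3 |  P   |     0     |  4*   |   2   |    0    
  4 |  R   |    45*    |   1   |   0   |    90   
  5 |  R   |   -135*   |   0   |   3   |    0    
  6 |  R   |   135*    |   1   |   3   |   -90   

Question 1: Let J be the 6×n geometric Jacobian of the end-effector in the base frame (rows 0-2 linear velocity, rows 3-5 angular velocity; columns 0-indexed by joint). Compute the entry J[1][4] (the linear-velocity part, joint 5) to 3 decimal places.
1.738

axis z_4 = (-0.3536,-0.6124,0.7071); lever o_n−o_4 = (1.7942,-1.1350,1.3284)
cross product → J_v[:, 4] = (-0.0110,1.7384,1.5000)
J_ω[:, 4] = z_4
entry J[1][4] = 1.7384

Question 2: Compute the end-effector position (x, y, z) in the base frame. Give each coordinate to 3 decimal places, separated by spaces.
-0.072 -2.367 9.328

after link 1: o_1 = (3.4641, -2.0000, 2.0000)
after link 2: o_2 = (2.4641, -3.7321, 6.0000)
after link 3: o_3 = (-1.0000, -1.7321, 8.0000)
after link 4: o_4 = (-1.8660, -1.2321, 8.0000)
after link 5: o_5 = (-0.7789, -3.5917, 6.5000)
after link 6: o_6 = (-0.0718, -2.3670, 9.3284)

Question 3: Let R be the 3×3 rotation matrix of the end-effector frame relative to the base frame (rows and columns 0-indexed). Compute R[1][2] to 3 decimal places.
0.500

End-effector z-axis (col 2 of R) = (-0.8660,0.5000,0.0000)
R[1][2] = 0.5000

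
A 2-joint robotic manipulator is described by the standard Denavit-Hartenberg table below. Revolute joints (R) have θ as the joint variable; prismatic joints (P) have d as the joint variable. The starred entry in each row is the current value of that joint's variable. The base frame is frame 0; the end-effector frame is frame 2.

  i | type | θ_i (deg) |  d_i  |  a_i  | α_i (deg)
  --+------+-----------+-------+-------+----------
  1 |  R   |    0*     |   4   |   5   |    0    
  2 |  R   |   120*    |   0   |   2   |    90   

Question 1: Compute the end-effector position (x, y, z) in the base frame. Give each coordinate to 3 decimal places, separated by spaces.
after link 1: o_1 = (5.0000, 0.0000, 4.0000)
after link 2: o_2 = (4.0000, 1.7321, 4.0000)

4.000 1.732 4.000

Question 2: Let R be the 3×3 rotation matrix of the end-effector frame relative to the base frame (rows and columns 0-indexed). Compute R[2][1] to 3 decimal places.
End-effector y-axis (col 1 of R) = (-0.0000,-0.0000,1.0000)
R[2][1] = 1.0000

1.000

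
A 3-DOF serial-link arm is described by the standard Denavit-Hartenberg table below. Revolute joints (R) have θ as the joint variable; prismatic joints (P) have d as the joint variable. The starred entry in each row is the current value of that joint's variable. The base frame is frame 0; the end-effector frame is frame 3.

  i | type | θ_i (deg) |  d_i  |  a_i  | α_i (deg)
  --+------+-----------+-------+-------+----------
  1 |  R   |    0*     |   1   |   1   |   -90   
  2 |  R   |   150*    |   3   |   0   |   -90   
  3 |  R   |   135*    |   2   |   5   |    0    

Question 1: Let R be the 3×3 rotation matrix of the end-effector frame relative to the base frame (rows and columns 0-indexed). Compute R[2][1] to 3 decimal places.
0.354

End-effector y-axis (col 1 of R) = (0.6124,0.7071,0.3536)
R[2][1] = 0.3536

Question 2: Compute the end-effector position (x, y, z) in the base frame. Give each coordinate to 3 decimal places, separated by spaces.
after link 1: o_1 = (1.0000, 0.0000, 1.0000)
after link 2: o_2 = (1.0000, 3.0000, 1.0000)
after link 3: o_3 = (3.0619, -0.5355, 4.4998)

3.062 -0.536 4.500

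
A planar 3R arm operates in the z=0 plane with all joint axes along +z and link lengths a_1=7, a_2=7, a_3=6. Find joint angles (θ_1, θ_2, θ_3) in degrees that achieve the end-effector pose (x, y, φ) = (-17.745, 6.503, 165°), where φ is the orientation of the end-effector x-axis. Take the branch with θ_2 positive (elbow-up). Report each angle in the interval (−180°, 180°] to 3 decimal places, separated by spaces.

134.996 45.003 -15.000

wrist centre = target − a_3·(cos φ, sin φ) = (-11.9494, 4.9501)
cos θ_2 = (167.2926−7²−7²)/(2·7·7) = 0.7071; θ_2 = 45.0032° (elbow-up)
β = atan2(4.9501,-11.9494) = 157.4981°; ψ = atan2(4.9500,11.9495) = 22.5016°
θ_1 = β − ψ = 134.9965°
θ_3 = φ − θ_1 − θ_2 = -14.9997° (wrapped to (-180°,180°])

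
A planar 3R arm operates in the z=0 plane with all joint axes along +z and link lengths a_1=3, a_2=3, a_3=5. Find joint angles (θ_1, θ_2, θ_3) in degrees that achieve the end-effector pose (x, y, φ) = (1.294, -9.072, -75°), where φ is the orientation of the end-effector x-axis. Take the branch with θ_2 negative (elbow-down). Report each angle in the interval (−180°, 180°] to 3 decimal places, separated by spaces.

-44.998 -90.007 60.005

wrist centre = target − a_3·(cos φ, sin φ) = (-0.0001, -4.2424)
cos θ_2 = (17.9977−3²−3²)/(2·3·3) = -0.0001; θ_2 = -90.0073° (elbow-down)
β = atan2(-4.2424,-0.0001) = -90.0013°; ψ = atan2(-3.0000,2.9996) = -45.0036°
θ_1 = β − ψ = -44.9976°
θ_3 = φ − θ_1 − θ_2 = 60.0049° (wrapped to (-180°,180°])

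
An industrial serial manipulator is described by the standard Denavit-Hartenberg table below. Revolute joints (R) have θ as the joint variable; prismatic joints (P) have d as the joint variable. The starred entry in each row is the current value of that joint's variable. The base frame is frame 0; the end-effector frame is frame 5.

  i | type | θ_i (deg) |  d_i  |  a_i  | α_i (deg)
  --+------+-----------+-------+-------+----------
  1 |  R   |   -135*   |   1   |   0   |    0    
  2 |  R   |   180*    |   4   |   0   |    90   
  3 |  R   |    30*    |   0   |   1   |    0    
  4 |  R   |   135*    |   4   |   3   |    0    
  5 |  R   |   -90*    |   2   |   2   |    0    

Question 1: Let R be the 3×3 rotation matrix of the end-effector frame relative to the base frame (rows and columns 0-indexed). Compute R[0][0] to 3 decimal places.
0.183

End-effector x-axis (col 0 of R) = (0.1830,0.1830,0.9659)
R[0][0] = 0.1830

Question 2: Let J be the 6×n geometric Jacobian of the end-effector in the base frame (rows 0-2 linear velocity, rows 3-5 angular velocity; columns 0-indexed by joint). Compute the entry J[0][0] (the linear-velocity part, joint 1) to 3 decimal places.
5.313

axis z_0 = ẑ; lever o_n−o_0 = (3.1720,-5.3133,8.2083)
cross product → J_v[:, 0] = (5.3133,3.1720,-0.0000)
J_ω[:, 0] = z_0
entry J[0][0] = 5.3133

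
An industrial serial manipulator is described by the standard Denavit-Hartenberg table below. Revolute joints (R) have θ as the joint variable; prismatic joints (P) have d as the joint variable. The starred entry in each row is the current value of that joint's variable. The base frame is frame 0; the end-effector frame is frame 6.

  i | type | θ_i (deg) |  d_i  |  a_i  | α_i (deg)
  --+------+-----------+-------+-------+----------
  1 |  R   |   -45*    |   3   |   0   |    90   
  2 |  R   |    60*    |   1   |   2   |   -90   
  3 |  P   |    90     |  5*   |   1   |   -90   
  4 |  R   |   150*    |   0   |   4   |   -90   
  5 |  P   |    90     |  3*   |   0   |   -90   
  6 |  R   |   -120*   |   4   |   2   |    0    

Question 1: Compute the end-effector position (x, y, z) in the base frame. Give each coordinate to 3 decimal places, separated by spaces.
after link 1: o_1 = (0.0000, 0.0000, 3.0000)
after link 2: o_2 = (0.0000, -1.4142, 4.7321)
after link 3: o_3 = (-2.3548, 2.3548, 7.2321)
after link 4: o_4 = (-3.5795, -1.3195, 6.2321)
after link 5: o_5 = (-6.2312, -0.7891, 7.5311)
after link 6: o_6 = (-6.8909, 3.5448, 8.4151)

-6.891 3.545 8.415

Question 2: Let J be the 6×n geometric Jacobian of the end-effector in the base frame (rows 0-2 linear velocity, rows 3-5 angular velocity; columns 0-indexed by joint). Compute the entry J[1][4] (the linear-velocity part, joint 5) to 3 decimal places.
0.177

prismatic axis z_4 = (-0.8839,0.1768,0.4330)
J_v[:, 4] = z_4; J_ω[:, 4] = (0,0,0)
entry J[1][4] = 0.1768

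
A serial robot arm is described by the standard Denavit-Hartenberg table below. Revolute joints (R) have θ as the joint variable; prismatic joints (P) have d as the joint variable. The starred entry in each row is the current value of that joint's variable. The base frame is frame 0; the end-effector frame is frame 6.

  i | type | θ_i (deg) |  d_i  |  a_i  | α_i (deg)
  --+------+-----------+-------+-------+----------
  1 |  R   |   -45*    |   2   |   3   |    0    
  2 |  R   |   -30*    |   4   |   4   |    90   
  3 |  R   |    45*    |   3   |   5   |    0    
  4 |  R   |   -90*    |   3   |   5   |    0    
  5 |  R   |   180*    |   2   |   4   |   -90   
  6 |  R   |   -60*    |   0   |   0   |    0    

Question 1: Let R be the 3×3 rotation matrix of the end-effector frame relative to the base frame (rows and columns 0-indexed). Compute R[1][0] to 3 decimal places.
0.117

End-effector x-axis (col 0 of R) = (-0.9280,0.1174,0.3536)
R[1][0] = 0.1174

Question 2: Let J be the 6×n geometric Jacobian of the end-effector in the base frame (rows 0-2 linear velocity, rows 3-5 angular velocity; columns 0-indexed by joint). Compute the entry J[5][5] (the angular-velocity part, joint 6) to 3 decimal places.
axis z_5 = (-0.1830,0.6830,-0.7071); lever o_n−o_5 = (0.0000,0.0000,0.0000)
cross product → J_v[:, 5] = (0.0000,0.0000,-0.0000)
J_ω[:, 5] = z_5
entry J[5][5] = -0.7071

-0.707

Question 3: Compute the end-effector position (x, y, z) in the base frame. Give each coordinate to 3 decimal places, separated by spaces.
after link 1: o_1 = (2.1213, -2.1213, 2.0000)
after link 2: o_2 = (3.1566, -5.9850, 6.0000)
after link 3: o_3 = (1.1739, -10.1765, 9.5355)
after link 4: o_4 = (-0.8088, -14.3681, 6.0000)
after link 5: o_5 = (-3.4727, -12.1537, 8.8284)
after link 6: o_6 = (-3.4727, -12.1537, 8.8284)

-3.473 -12.154 8.828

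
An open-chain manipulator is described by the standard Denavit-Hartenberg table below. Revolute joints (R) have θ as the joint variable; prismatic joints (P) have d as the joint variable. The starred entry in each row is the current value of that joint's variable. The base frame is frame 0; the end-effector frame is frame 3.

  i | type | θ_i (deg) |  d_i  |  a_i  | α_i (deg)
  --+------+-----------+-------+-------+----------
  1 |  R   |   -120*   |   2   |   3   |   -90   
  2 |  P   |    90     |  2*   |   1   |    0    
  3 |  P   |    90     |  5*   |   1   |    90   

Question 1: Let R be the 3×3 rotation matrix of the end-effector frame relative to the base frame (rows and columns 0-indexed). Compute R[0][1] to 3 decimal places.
End-effector y-axis (col 1 of R) = (0.8660,-0.5000,0.0000)
R[0][1] = 0.8660

0.866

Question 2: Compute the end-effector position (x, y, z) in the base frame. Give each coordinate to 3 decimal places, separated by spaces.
5.062 -5.232 1.000

after link 1: o_1 = (-1.5000, -2.5981, 2.0000)
after link 2: o_2 = (0.2321, -3.5981, 1.0000)
after link 3: o_3 = (5.0622, -5.2321, 1.0000)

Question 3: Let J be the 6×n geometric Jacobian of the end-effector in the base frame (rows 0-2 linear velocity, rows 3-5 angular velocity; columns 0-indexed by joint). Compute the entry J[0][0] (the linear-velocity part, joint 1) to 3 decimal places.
axis z_0 = ẑ; lever o_n−o_0 = (5.0622,-5.2321,1.0000)
cross product → J_v[:, 0] = (5.2321,5.0622,-0.0000)
J_ω[:, 0] = z_0
entry J[0][0] = 5.2321

5.232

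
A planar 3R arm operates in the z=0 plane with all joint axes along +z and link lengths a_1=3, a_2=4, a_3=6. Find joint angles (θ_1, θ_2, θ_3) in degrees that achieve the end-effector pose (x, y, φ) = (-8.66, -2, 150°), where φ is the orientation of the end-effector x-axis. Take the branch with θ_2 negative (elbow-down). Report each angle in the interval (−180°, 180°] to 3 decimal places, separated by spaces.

-89.995 -60.005 -60.000

wrist centre = target − a_3·(cos φ, sin φ) = (-3.4638, -5.0000)
cos θ_2 = (36.9982−3²−4²)/(2·3·4) = 0.4999; θ_2 = -60.0049° (elbow-down)
β = atan2(-5.0000,-3.4638) = -124.7130°; ψ = atan2(-3.4643,4.9997) = -34.7179°
θ_1 = β − ψ = -89.9951°
θ_3 = φ − θ_1 − θ_2 = -60.0000° (wrapped to (-180°,180°])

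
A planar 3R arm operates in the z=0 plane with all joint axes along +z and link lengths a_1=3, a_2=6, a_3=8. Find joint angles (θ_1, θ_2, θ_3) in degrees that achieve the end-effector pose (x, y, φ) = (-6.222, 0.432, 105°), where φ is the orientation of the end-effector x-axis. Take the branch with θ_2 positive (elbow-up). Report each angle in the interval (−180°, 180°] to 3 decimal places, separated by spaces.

-150.001 44.996 -149.996

wrist centre = target − a_3·(cos φ, sin φ) = (-4.1514, -7.2954)
cos θ_2 = (70.4575−3²−6²)/(2·3·6) = 0.7072; θ_2 = 44.9963° (elbow-up)
β = atan2(-7.2954,-4.1514) = -119.6420°; ψ = atan2(4.2424,7.2429) = 30.3587°
θ_1 = β − ψ = -150.0007°
θ_3 = φ − θ_1 − θ_2 = -149.9957° (wrapped to (-180°,180°])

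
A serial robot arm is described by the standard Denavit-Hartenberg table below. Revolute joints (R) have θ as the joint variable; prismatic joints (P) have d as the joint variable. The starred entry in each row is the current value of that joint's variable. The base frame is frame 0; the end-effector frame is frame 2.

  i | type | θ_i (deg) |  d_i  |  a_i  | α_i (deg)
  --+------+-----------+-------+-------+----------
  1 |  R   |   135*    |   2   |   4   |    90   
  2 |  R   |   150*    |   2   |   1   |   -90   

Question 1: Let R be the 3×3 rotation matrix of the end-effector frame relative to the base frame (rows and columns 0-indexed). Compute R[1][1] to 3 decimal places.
-0.707

End-effector y-axis (col 1 of R) = (-0.7071,-0.7071,-0.0000)
R[1][1] = -0.7071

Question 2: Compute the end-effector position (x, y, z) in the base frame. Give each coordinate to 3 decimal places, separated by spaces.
-0.802 3.630 2.500

after link 1: o_1 = (-2.8284, 2.8284, 2.0000)
after link 2: o_2 = (-0.8018, 3.6303, 2.5000)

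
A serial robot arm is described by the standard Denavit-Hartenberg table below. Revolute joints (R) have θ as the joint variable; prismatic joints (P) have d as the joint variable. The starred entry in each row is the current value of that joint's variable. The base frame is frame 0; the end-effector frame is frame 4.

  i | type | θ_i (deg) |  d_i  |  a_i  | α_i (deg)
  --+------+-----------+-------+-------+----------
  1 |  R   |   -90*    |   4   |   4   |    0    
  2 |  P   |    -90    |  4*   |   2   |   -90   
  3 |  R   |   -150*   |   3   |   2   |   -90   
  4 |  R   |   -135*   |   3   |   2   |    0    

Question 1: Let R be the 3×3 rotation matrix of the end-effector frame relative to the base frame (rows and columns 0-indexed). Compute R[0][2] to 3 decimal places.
-0.500

End-effector z-axis (col 2 of R) = (-0.5000,-0.0000,0.8660)
R[0][2] = -0.5000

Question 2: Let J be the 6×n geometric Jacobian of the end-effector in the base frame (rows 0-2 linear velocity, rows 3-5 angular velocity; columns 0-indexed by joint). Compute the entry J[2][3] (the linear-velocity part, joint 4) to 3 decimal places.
0.707

axis z_3 = (-0.5000,-0.0000,0.8660); lever o_n−o_3 = (-2.7247,-1.4142,1.8910)
cross product → J_v[:, 3] = (1.2247,-1.4142,0.7071)
J_ω[:, 3] = z_3
entry J[2][3] = 0.7071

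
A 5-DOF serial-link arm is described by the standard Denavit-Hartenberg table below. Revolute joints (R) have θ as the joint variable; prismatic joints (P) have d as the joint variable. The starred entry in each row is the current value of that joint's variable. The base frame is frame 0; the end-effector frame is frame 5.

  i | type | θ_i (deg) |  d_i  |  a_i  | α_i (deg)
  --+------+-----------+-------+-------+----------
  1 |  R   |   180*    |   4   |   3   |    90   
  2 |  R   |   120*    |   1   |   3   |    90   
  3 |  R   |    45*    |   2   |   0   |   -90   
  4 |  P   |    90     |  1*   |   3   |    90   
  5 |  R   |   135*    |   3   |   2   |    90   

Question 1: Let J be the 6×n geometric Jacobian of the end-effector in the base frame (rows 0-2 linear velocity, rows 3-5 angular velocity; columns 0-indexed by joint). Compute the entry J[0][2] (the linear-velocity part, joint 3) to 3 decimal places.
-1.914

axis z_2 = (-0.8660,0.0000,0.5000); lever o_n−o_2 = (-0.1516,3.8284,0.5658)
cross product → J_v[:, 2] = (-1.9142,0.4142,-3.3155)
J_ω[:, 2] = z_2
entry J[0][2] = -1.9142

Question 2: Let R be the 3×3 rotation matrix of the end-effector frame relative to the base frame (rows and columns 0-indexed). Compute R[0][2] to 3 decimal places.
End-effector z-axis (col 2 of R) = (0.3624,0.5000,-0.7866)
R[0][2] = 0.3624

0.362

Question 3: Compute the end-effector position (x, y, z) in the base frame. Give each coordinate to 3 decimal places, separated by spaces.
after link 1: o_1 = (-3.0000, 0.0000, 4.0000)
after link 2: o_2 = (-1.5000, 1.0000, 6.5981)
after link 3: o_3 = (-3.2321, 1.0000, 7.5981)
after link 4: o_4 = (-0.9875, 1.7071, 5.4857)
after link 5: o_5 = (-1.6516, 4.8284, 7.1639)

-1.652 4.828 7.164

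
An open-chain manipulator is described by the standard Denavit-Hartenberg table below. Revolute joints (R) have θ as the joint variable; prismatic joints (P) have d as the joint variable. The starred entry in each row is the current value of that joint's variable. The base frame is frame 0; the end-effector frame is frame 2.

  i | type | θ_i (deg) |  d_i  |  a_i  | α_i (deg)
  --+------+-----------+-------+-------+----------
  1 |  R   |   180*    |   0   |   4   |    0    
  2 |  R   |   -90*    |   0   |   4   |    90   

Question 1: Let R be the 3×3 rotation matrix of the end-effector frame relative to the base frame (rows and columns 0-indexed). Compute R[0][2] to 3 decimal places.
End-effector z-axis (col 2 of R) = (1.0000,-0.0000,0.0000)
R[0][2] = 1.0000

1.000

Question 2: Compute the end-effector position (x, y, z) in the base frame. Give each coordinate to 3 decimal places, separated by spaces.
-4.000 4.000 0.000

after link 1: o_1 = (-4.0000, 0.0000, 0.0000)
after link 2: o_2 = (-4.0000, 4.0000, 0.0000)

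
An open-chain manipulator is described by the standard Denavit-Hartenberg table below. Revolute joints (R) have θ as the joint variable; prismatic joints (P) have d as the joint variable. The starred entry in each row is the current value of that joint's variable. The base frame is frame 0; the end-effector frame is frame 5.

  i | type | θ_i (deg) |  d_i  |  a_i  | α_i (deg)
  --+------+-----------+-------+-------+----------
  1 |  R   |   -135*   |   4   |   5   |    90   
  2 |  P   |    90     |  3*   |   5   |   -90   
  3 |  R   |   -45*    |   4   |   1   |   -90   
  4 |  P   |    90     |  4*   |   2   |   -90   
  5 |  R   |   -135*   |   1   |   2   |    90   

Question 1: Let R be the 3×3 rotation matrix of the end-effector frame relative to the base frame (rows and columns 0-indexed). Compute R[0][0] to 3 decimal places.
End-effector x-axis (col 0 of R) = (0.8536,0.1464,0.5000)
R[0][0] = 0.8536

0.854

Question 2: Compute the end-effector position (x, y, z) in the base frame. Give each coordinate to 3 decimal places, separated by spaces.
after link 1: o_1 = (-3.5355, -3.5355, 4.0000)
after link 2: o_2 = (-5.6569, -1.4142, 9.0000)
after link 3: o_3 = (-3.3284, 1.9142, 9.7071)
after link 4: o_4 = (-2.7426, -1.5000, 12.5355)
after link 5: o_5 = (-0.5355, -1.7071, 12.8284)

-0.536 -1.707 12.828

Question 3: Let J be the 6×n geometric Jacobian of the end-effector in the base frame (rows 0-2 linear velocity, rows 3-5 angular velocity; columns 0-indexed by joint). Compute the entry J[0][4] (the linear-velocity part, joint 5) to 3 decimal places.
axis z_4 = (0.5000,-0.5000,-0.7071); lever o_n−o_4 = (2.2071,-0.2071,0.2929)
cross product → J_v[:, 4] = (-0.2929,-1.7071,1.0000)
J_ω[:, 4] = z_4
entry J[0][4] = -0.2929

-0.293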